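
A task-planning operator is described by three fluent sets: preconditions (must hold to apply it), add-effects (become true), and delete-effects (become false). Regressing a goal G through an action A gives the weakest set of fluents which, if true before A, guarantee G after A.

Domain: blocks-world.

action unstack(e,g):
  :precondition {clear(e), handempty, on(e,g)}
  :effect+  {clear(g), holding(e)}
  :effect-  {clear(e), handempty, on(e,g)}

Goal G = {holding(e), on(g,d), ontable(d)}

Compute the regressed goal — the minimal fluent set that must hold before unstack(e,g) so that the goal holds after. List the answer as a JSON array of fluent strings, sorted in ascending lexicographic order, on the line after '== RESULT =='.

Regress:
  G ∩ del = {}  (empty — regression defined)
  G \ add = {holding(e), on(g,d), ontable(d)} \ {clear(g), holding(e)} = {on(g,d), ontable(d)}
  ∪ pre   = {on(g,d), ontable(d)} ∪ {clear(e), handempty, on(e,g)}
          = {clear(e), handempty, on(e,g), on(g,d), ontable(d)}

== RESULT ==
["clear(e)", "handempty", "on(e,g)", "on(g,d)", "ontable(d)"]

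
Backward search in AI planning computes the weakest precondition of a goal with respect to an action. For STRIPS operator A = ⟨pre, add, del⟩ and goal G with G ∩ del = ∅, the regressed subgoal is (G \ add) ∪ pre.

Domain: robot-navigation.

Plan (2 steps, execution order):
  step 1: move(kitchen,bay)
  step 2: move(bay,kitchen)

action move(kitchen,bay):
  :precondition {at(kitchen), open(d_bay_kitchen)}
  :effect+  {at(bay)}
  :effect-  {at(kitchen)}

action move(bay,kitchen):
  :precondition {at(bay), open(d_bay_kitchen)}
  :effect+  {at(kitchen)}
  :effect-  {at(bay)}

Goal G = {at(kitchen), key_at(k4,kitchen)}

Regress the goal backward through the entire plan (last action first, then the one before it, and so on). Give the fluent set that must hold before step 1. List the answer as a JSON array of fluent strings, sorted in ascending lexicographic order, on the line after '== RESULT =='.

Regress step by step:
  through step 2 (move(bay,kitchen)): drop {at(kitchen)}, keep {key_at(k4,kitchen)}, require {at(bay), open(d_bay_kitchen)}
    → {at(bay), key_at(k4,kitchen), open(d_bay_kitchen)}
  through step 1 (move(kitchen,bay)): drop {at(bay)}, keep {key_at(k4,kitchen), open(d_bay_kitchen)}, require {at(kitchen), open(d_bay_kitchen)}
    → {at(kitchen), key_at(k4,kitchen), open(d_bay_kitchen)}

== RESULT ==
["at(kitchen)", "key_at(k4,kitchen)", "open(d_bay_kitchen)"]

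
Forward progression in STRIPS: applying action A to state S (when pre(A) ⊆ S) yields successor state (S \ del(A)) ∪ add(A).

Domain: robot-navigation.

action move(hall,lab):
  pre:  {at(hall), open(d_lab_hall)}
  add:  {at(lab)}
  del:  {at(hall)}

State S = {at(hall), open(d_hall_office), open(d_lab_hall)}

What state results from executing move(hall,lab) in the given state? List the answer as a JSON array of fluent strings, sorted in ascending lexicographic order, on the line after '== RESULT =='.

Progress:
  pre ⊆ S: {at(hall), open(d_lab_hall)} ⊆ S  — applicable
  S \ del = {open(d_hall_office), open(d_lab_hall)}
  ∪ add   = {at(lab), open(d_hall_office), open(d_lab_hall)}

== RESULT ==
["at(lab)", "open(d_hall_office)", "open(d_lab_hall)"]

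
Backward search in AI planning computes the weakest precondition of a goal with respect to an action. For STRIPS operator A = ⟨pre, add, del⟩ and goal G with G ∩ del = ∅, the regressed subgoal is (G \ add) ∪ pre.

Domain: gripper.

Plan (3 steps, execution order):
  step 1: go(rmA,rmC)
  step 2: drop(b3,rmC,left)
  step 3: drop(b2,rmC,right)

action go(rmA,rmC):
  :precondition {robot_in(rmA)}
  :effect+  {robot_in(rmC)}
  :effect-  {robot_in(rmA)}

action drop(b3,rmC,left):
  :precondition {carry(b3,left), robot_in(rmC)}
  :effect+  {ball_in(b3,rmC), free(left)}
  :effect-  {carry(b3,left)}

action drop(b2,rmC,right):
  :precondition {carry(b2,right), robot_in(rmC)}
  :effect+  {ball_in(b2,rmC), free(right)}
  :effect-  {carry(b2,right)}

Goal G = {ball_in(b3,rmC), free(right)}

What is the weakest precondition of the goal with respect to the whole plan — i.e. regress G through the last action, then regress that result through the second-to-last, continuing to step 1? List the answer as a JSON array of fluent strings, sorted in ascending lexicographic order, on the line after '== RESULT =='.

Work backward from the goal:
  through step 3 (drop(b2,rmC,right)): drop {free(right)}, keep {ball_in(b3,rmC)}, require {carry(b2,right), robot_in(rmC)}
    → {ball_in(b3,rmC), carry(b2,right), robot_in(rmC)}
  through step 2 (drop(b3,rmC,left)): drop {ball_in(b3,rmC)}, keep {carry(b2,right), robot_in(rmC)}, require {carry(b3,left), robot_in(rmC)}
    → {carry(b2,right), carry(b3,left), robot_in(rmC)}
  through step 1 (go(rmA,rmC)): drop {robot_in(rmC)}, keep {carry(b2,right), carry(b3,left)}, require {robot_in(rmA)}
    → {carry(b2,right), carry(b3,left), robot_in(rmA)}

== RESULT ==
["carry(b2,right)", "carry(b3,left)", "robot_in(rmA)"]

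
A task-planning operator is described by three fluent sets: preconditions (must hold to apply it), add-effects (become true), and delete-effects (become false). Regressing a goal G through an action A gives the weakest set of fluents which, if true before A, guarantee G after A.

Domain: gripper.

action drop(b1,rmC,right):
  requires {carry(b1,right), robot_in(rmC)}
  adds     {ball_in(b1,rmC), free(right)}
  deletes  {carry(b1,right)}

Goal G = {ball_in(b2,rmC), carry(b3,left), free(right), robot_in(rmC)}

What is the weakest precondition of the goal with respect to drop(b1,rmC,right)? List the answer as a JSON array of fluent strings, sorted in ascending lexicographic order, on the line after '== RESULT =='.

Compute (G \ add) ∪ pre:
  G ∩ del = {}  (empty — regression defined)
  G \ add = {ball_in(b2,rmC), carry(b3,left), free(right), robot_in(rmC)} \ {ball_in(b1,rmC), free(right)} = {ball_in(b2,rmC), carry(b3,left), robot_in(rmC)}
  ∪ pre   = {ball_in(b2,rmC), carry(b3,left), robot_in(rmC)} ∪ {carry(b1,right), robot_in(rmC)}
          = {ball_in(b2,rmC), carry(b1,right), carry(b3,left), robot_in(rmC)}

== RESULT ==
["ball_in(b2,rmC)", "carry(b1,right)", "carry(b3,left)", "robot_in(rmC)"]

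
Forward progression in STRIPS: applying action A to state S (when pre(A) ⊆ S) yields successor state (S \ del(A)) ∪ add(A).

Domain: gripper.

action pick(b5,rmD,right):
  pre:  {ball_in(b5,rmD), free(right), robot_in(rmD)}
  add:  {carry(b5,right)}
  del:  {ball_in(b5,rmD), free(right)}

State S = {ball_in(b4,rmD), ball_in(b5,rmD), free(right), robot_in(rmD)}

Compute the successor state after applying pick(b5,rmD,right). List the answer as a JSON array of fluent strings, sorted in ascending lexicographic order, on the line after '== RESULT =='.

Progress:
  pre ⊆ S: {ball_in(b5,rmD), free(right), robot_in(rmD)} ⊆ S  — applicable
  S \ del = {ball_in(b4,rmD), robot_in(rmD)}
  ∪ add   = {ball_in(b4,rmD), carry(b5,right), robot_in(rmD)}

== RESULT ==
["ball_in(b4,rmD)", "carry(b5,right)", "robot_in(rmD)"]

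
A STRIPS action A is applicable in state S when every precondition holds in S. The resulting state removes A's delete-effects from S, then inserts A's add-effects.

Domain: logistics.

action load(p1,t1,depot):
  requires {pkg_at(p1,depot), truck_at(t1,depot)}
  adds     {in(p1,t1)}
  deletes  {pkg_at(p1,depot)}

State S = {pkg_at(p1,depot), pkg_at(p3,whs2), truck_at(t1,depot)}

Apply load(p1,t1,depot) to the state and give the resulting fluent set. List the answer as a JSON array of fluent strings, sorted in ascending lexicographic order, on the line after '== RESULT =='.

Compute (S \ del) ∪ add:
  pre ⊆ S: {pkg_at(p1,depot), truck_at(t1,depot)} ⊆ S  — applicable
  S \ del = {pkg_at(p3,whs2), truck_at(t1,depot)}
  ∪ add   = {in(p1,t1), pkg_at(p3,whs2), truck_at(t1,depot)}

== RESULT ==
["in(p1,t1)", "pkg_at(p3,whs2)", "truck_at(t1,depot)"]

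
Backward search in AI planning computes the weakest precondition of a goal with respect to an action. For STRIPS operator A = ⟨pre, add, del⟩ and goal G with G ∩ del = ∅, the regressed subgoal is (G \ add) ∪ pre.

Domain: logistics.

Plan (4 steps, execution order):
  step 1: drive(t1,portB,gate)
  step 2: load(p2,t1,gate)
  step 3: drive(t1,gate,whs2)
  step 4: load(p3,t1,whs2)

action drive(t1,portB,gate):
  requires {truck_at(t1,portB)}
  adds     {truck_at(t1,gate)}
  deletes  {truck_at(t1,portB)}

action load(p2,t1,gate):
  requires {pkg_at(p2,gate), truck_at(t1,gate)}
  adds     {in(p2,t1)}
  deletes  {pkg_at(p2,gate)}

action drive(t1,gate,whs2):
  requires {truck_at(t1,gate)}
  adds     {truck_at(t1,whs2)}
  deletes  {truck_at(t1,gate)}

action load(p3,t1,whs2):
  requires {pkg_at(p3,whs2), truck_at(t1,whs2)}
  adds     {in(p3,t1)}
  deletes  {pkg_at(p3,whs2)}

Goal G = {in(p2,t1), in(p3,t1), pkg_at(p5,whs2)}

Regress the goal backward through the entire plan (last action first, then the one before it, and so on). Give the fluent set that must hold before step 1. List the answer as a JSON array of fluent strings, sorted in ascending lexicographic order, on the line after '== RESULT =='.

Work backward from the goal:
  through step 4 (load(p3,t1,whs2)): drop {in(p3,t1)}, keep {in(p2,t1), pkg_at(p5,whs2)}, require {pkg_at(p3,whs2), truck_at(t1,whs2)}
    → {in(p2,t1), pkg_at(p3,whs2), pkg_at(p5,whs2), truck_at(t1,whs2)}
  through step 3 (drive(t1,gate,whs2)): drop {truck_at(t1,whs2)}, keep {in(p2,t1), pkg_at(p3,whs2), pkg_at(p5,whs2)}, require {truck_at(t1,gate)}
    → {in(p2,t1), pkg_at(p3,whs2), pkg_at(p5,whs2), truck_at(t1,gate)}
  through step 2 (load(p2,t1,gate)): drop {in(p2,t1)}, keep {pkg_at(p3,whs2), pkg_at(p5,whs2), truck_at(t1,gate)}, require {pkg_at(p2,gate), truck_at(t1,gate)}
    → {pkg_at(p2,gate), pkg_at(p3,whs2), pkg_at(p5,whs2), truck_at(t1,gate)}
  through step 1 (drive(t1,portB,gate)): drop {truck_at(t1,gate)}, keep {pkg_at(p2,gate), pkg_at(p3,whs2), pkg_at(p5,whs2)}, require {truck_at(t1,portB)}
    → {pkg_at(p2,gate), pkg_at(p3,whs2), pkg_at(p5,whs2), truck_at(t1,portB)}

== RESULT ==
["pkg_at(p2,gate)", "pkg_at(p3,whs2)", "pkg_at(p5,whs2)", "truck_at(t1,portB)"]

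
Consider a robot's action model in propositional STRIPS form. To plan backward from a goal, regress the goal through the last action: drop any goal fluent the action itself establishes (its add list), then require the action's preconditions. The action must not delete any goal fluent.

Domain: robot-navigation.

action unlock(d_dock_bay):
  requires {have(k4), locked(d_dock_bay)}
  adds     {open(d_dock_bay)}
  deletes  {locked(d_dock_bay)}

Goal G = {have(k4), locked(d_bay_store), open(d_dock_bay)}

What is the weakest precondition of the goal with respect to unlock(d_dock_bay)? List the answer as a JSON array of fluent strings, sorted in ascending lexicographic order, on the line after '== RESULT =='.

Regress:
  G ∩ del = {}  (empty — regression defined)
  G \ add = {have(k4), locked(d_bay_store), open(d_dock_bay)} \ {open(d_dock_bay)} = {have(k4), locked(d_bay_store)}
  ∪ pre   = {have(k4), locked(d_bay_store)} ∪ {have(k4), locked(d_dock_bay)}
          = {have(k4), locked(d_bay_store), locked(d_dock_bay)}

== RESULT ==
["have(k4)", "locked(d_bay_store)", "locked(d_dock_bay)"]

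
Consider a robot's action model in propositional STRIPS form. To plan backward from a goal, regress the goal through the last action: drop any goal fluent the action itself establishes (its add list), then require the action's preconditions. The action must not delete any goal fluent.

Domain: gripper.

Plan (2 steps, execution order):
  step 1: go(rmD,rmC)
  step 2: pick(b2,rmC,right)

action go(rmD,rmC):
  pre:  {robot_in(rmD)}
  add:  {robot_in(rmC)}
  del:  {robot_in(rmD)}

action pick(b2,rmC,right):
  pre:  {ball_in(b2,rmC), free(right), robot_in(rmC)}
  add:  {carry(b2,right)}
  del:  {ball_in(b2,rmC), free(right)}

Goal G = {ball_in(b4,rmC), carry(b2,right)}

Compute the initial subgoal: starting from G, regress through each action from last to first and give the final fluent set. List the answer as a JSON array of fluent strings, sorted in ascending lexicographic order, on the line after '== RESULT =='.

Work backward from the goal:
  through step 2 (pick(b2,rmC,right)): drop {carry(b2,right)}, keep {ball_in(b4,rmC)}, require {ball_in(b2,rmC), free(right), robot_in(rmC)}
    → {ball_in(b2,rmC), ball_in(b4,rmC), free(right), robot_in(rmC)}
  through step 1 (go(rmD,rmC)): drop {robot_in(rmC)}, keep {ball_in(b2,rmC), ball_in(b4,rmC), free(right)}, require {robot_in(rmD)}
    → {ball_in(b2,rmC), ball_in(b4,rmC), free(right), robot_in(rmD)}

== RESULT ==
["ball_in(b2,rmC)", "ball_in(b4,rmC)", "free(right)", "robot_in(rmD)"]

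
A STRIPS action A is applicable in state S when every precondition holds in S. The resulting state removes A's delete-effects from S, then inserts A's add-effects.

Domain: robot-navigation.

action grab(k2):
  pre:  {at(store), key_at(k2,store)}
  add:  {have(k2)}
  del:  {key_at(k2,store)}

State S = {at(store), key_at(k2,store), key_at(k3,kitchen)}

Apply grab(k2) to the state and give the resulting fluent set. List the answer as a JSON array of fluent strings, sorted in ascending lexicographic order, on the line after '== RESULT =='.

Progress:
  pre ⊆ S: {at(store), key_at(k2,store)} ⊆ S  — applicable
  S \ del = {at(store), key_at(k3,kitchen)}
  ∪ add   = {at(store), have(k2), key_at(k3,kitchen)}

== RESULT ==
["at(store)", "have(k2)", "key_at(k3,kitchen)"]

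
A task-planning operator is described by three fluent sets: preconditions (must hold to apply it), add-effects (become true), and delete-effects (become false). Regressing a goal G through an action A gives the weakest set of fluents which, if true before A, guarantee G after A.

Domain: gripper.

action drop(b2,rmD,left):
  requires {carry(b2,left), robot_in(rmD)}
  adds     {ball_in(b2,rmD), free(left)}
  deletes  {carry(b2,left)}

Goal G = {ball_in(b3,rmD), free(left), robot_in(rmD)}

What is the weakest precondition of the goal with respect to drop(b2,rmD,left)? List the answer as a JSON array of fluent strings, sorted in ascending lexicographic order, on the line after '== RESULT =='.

Compute (G \ add) ∪ pre:
  G ∩ del = {}  (empty — regression defined)
  G \ add = {ball_in(b3,rmD), free(left), robot_in(rmD)} \ {ball_in(b2,rmD), free(left)} = {ball_in(b3,rmD), robot_in(rmD)}
  ∪ pre   = {ball_in(b3,rmD), robot_in(rmD)} ∪ {carry(b2,left), robot_in(rmD)}
          = {ball_in(b3,rmD), carry(b2,left), robot_in(rmD)}

== RESULT ==
["ball_in(b3,rmD)", "carry(b2,left)", "robot_in(rmD)"]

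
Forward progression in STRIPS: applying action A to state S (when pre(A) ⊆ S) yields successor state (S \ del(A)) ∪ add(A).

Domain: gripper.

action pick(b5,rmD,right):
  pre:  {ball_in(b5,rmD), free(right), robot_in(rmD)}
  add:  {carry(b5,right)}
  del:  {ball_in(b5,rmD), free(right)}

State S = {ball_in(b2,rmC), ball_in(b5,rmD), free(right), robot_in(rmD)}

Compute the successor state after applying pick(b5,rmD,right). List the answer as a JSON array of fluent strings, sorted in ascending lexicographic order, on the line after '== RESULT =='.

Progress:
  pre ⊆ S: {ball_in(b5,rmD), free(right), robot_in(rmD)} ⊆ S  — applicable
  S \ del = {ball_in(b2,rmC), robot_in(rmD)}
  ∪ add   = {ball_in(b2,rmC), carry(b5,right), robot_in(rmD)}

== RESULT ==
["ball_in(b2,rmC)", "carry(b5,right)", "robot_in(rmD)"]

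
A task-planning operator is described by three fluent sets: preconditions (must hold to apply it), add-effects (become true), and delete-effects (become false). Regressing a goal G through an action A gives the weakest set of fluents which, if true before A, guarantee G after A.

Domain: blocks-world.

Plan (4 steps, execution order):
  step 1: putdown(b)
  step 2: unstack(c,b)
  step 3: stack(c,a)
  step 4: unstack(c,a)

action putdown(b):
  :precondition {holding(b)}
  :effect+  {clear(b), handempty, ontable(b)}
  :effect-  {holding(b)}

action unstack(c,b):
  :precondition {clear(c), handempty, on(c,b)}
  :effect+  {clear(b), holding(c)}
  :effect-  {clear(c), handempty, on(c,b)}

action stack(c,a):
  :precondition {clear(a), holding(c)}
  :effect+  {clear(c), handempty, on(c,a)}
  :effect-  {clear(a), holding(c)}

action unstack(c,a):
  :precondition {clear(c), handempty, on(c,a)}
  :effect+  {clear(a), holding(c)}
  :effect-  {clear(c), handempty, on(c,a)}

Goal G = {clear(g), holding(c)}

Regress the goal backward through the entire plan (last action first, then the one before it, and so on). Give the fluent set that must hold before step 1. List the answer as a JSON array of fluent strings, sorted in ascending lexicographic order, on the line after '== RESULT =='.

Work backward from the goal:
  through step 4 (unstack(c,a)): drop {holding(c)}, keep {clear(g)}, require {clear(c), handempty, on(c,a)}
    → {clear(c), clear(g), handempty, on(c,a)}
  through step 3 (stack(c,a)): drop {clear(c), handempty, on(c,a)}, keep {clear(g)}, require {clear(a), holding(c)}
    → {clear(a), clear(g), holding(c)}
  through step 2 (unstack(c,b)): drop {holding(c)}, keep {clear(a), clear(g)}, require {clear(c), handempty, on(c,b)}
    → {clear(a), clear(c), clear(g), handempty, on(c,b)}
  through step 1 (putdown(b)): drop {handempty}, keep {clear(a), clear(c), clear(g), on(c,b)}, require {holding(b)}
    → {clear(a), clear(c), clear(g), holding(b), on(c,b)}

== RESULT ==
["clear(a)", "clear(c)", "clear(g)", "holding(b)", "on(c,b)"]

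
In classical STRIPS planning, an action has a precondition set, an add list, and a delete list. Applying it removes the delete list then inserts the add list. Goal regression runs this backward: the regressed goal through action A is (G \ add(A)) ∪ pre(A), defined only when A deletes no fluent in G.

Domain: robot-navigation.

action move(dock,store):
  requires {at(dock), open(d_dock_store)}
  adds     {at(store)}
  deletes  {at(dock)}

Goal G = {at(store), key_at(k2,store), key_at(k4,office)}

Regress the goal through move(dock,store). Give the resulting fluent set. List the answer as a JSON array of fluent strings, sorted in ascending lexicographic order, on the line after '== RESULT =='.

Regress:
  G ∩ del = {}  (empty — regression defined)
  G \ add = {at(store), key_at(k2,store), key_at(k4,office)} \ {at(store)} = {key_at(k2,store), key_at(k4,office)}
  ∪ pre   = {key_at(k2,store), key_at(k4,office)} ∪ {at(dock), open(d_dock_store)}
          = {at(dock), key_at(k2,store), key_at(k4,office), open(d_dock_store)}

== RESULT ==
["at(dock)", "key_at(k2,store)", "key_at(k4,office)", "open(d_dock_store)"]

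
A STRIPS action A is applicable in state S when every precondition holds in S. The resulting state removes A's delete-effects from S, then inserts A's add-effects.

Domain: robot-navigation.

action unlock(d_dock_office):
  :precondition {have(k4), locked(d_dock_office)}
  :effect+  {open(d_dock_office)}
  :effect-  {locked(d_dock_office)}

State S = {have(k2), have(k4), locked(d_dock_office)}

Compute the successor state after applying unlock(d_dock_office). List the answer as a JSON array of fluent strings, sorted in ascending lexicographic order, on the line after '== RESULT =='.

Compute (S \ del) ∪ add:
  pre ⊆ S: {have(k4), locked(d_dock_office)} ⊆ S  — applicable
  S \ del = {have(k2), have(k4)}
  ∪ add   = {have(k2), have(k4), open(d_dock_office)}

== RESULT ==
["have(k2)", "have(k4)", "open(d_dock_office)"]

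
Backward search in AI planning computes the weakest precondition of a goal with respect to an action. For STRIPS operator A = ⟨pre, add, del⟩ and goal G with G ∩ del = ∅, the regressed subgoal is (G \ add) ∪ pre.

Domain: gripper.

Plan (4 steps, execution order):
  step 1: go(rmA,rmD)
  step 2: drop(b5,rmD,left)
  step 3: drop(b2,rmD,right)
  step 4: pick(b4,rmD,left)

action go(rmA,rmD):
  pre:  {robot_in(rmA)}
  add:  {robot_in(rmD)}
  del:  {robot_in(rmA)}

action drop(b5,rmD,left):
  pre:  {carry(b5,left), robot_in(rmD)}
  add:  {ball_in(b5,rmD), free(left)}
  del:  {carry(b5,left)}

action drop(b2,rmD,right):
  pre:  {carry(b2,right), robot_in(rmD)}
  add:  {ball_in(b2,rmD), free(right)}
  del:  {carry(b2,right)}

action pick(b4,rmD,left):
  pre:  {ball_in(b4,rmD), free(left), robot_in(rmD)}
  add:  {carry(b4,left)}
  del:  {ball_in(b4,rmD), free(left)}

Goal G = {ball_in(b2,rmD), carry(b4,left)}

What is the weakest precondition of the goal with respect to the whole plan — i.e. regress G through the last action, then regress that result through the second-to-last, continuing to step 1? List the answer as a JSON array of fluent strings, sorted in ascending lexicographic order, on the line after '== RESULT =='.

Work backward from the goal:
  through step 4 (pick(b4,rmD,left)): drop {carry(b4,left)}, keep {ball_in(b2,rmD)}, require {ball_in(b4,rmD), free(left), robot_in(rmD)}
    → {ball_in(b2,rmD), ball_in(b4,rmD), free(left), robot_in(rmD)}
  through step 3 (drop(b2,rmD,right)): drop {ball_in(b2,rmD)}, keep {ball_in(b4,rmD), free(left), robot_in(rmD)}, require {carry(b2,right), robot_in(rmD)}
    → {ball_in(b4,rmD), carry(b2,right), free(left), robot_in(rmD)}
  through step 2 (drop(b5,rmD,left)): drop {free(left)}, keep {ball_in(b4,rmD), carry(b2,right), robot_in(rmD)}, require {carry(b5,left), robot_in(rmD)}
    → {ball_in(b4,rmD), carry(b2,right), carry(b5,left), robot_in(rmD)}
  through step 1 (go(rmA,rmD)): drop {robot_in(rmD)}, keep {ball_in(b4,rmD), carry(b2,right), carry(b5,left)}, require {robot_in(rmA)}
    → {ball_in(b4,rmD), carry(b2,right), carry(b5,left), robot_in(rmA)}

== RESULT ==
["ball_in(b4,rmD)", "carry(b2,right)", "carry(b5,left)", "robot_in(rmA)"]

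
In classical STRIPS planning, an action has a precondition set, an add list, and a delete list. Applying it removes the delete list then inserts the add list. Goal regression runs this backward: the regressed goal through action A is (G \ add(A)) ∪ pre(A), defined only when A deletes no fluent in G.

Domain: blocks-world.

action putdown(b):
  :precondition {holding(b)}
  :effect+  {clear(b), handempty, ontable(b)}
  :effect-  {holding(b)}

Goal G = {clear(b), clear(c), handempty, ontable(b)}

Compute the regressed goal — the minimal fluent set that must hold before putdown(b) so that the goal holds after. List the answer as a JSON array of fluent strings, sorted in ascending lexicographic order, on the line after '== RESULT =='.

Regress:
  G ∩ del = {}  (empty — regression defined)
  G \ add = {clear(b), clear(c), handempty, ontable(b)} \ {clear(b), handempty, ontable(b)} = {clear(c)}
  ∪ pre   = {clear(c)} ∪ {holding(b)}
          = {clear(c), holding(b)}

== RESULT ==
["clear(c)", "holding(b)"]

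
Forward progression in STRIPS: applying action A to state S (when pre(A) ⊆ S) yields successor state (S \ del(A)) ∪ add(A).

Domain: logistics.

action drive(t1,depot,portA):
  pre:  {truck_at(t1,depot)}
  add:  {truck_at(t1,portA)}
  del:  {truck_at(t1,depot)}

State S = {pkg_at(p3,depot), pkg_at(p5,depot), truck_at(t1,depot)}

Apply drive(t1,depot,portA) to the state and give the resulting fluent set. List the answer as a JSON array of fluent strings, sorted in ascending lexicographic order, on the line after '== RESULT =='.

Compute (S \ del) ∪ add:
  pre ⊆ S: {truck_at(t1,depot)} ⊆ S  — applicable
  S \ del = {pkg_at(p3,depot), pkg_at(p5,depot)}
  ∪ add   = {pkg_at(p3,depot), pkg_at(p5,depot), truck_at(t1,portA)}

== RESULT ==
["pkg_at(p3,depot)", "pkg_at(p5,depot)", "truck_at(t1,portA)"]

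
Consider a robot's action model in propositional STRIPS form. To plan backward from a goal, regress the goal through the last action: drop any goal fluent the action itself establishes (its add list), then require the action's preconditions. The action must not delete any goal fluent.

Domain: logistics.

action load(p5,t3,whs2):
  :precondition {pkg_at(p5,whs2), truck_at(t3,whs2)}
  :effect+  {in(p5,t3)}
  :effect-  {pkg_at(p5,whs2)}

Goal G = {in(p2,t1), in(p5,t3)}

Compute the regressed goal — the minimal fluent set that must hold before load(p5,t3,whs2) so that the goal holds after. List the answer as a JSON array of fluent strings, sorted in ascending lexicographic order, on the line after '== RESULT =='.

Regress:
  G ∩ del = {}  (empty — regression defined)
  G \ add = {in(p2,t1), in(p5,t3)} \ {in(p5,t3)} = {in(p2,t1)}
  ∪ pre   = {in(p2,t1)} ∪ {pkg_at(p5,whs2), truck_at(t3,whs2)}
          = {in(p2,t1), pkg_at(p5,whs2), truck_at(t3,whs2)}

== RESULT ==
["in(p2,t1)", "pkg_at(p5,whs2)", "truck_at(t3,whs2)"]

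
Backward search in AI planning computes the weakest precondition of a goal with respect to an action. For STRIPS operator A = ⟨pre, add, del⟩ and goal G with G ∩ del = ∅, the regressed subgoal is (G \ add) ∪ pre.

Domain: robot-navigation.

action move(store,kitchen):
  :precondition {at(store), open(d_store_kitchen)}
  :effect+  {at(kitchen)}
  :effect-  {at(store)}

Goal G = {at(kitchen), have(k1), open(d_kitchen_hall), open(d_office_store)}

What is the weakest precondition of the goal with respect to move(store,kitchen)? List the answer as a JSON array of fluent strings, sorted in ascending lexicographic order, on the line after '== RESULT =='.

Compute (G \ add) ∪ pre:
  G ∩ del = {}  (empty — regression defined)
  G \ add = {at(kitchen), have(k1), open(d_kitchen_hall), open(d_office_store)} \ {at(kitchen)} = {have(k1), open(d_kitchen_hall), open(d_office_store)}
  ∪ pre   = {have(k1), open(d_kitchen_hall), open(d_office_store)} ∪ {at(store), open(d_store_kitchen)}
          = {at(store), have(k1), open(d_kitchen_hall), open(d_office_store), open(d_store_kitchen)}

== RESULT ==
["at(store)", "have(k1)", "open(d_kitchen_hall)", "open(d_office_store)", "open(d_store_kitchen)"]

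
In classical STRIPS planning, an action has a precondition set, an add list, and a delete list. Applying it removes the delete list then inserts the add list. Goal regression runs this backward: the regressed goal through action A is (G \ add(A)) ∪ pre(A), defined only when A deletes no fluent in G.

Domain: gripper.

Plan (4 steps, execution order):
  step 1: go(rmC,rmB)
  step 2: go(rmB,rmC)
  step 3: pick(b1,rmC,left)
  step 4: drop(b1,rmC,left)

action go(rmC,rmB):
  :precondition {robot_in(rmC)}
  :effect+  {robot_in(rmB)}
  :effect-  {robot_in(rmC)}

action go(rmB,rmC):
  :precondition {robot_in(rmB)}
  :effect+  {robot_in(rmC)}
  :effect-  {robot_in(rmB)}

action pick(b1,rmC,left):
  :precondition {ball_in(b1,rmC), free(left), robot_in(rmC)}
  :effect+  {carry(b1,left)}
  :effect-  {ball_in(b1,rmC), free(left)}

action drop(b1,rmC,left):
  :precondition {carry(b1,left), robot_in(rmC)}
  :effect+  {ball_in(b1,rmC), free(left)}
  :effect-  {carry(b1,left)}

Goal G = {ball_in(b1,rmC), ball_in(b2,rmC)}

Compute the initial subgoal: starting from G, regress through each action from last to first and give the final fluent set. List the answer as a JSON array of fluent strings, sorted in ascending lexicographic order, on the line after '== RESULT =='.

Work backward from the goal:
  through step 4 (drop(b1,rmC,left)): drop {ball_in(b1,rmC)}, keep {ball_in(b2,rmC)}, require {carry(b1,left), robot_in(rmC)}
    → {ball_in(b2,rmC), carry(b1,left), robot_in(rmC)}
  through step 3 (pick(b1,rmC,left)): drop {carry(b1,left)}, keep {ball_in(b2,rmC), robot_in(rmC)}, require {ball_in(b1,rmC), free(left), robot_in(rmC)}
    → {ball_in(b1,rmC), ball_in(b2,rmC), free(left), robot_in(rmC)}
  through step 2 (go(rmB,rmC)): drop {robot_in(rmC)}, keep {ball_in(b1,rmC), ball_in(b2,rmC), free(left)}, require {robot_in(rmB)}
    → {ball_in(b1,rmC), ball_in(b2,rmC), free(left), robot_in(rmB)}
  through step 1 (go(rmC,rmB)): drop {robot_in(rmB)}, keep {ball_in(b1,rmC), ball_in(b2,rmC), free(left)}, require {robot_in(rmC)}
    → {ball_in(b1,rmC), ball_in(b2,rmC), free(left), robot_in(rmC)}

== RESULT ==
["ball_in(b1,rmC)", "ball_in(b2,rmC)", "free(left)", "robot_in(rmC)"]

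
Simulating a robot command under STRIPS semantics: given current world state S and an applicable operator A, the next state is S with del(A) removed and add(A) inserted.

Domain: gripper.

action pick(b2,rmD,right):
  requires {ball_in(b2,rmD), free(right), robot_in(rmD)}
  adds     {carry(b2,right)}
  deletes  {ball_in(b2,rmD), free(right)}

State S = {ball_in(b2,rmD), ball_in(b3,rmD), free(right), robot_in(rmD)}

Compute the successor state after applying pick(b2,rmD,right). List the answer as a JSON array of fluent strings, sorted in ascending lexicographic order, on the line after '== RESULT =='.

Progress:
  pre ⊆ S: {ball_in(b2,rmD), free(right), robot_in(rmD)} ⊆ S  — applicable
  S \ del = {ball_in(b3,rmD), robot_in(rmD)}
  ∪ add   = {ball_in(b3,rmD), carry(b2,right), robot_in(rmD)}

== RESULT ==
["ball_in(b3,rmD)", "carry(b2,right)", "robot_in(rmD)"]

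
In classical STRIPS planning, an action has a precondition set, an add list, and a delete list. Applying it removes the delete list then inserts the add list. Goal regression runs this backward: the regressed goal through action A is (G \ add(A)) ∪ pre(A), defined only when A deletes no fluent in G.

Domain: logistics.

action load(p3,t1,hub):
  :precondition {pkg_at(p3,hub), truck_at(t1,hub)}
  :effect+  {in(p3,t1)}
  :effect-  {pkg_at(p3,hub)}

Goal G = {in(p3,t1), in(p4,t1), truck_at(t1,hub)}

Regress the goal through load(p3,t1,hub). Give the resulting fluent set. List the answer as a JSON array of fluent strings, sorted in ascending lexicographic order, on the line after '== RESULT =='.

Regress:
  G ∩ del = {}  (empty — regression defined)
  G \ add = {in(p3,t1), in(p4,t1), truck_at(t1,hub)} \ {in(p3,t1)} = {in(p4,t1), truck_at(t1,hub)}
  ∪ pre   = {in(p4,t1), truck_at(t1,hub)} ∪ {pkg_at(p3,hub), truck_at(t1,hub)}
          = {in(p4,t1), pkg_at(p3,hub), truck_at(t1,hub)}

== RESULT ==
["in(p4,t1)", "pkg_at(p3,hub)", "truck_at(t1,hub)"]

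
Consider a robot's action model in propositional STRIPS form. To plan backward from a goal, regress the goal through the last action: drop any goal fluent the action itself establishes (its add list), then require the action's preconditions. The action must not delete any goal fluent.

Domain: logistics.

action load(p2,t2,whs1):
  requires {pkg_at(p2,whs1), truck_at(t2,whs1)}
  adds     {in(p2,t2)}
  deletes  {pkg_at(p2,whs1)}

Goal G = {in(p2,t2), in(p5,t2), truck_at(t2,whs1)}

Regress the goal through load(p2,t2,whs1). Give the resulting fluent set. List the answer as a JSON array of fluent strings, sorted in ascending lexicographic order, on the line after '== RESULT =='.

Regress:
  G ∩ del = {}  (empty — regression defined)
  G \ add = {in(p2,t2), in(p5,t2), truck_at(t2,whs1)} \ {in(p2,t2)} = {in(p5,t2), truck_at(t2,whs1)}
  ∪ pre   = {in(p5,t2), truck_at(t2,whs1)} ∪ {pkg_at(p2,whs1), truck_at(t2,whs1)}
          = {in(p5,t2), pkg_at(p2,whs1), truck_at(t2,whs1)}

== RESULT ==
["in(p5,t2)", "pkg_at(p2,whs1)", "truck_at(t2,whs1)"]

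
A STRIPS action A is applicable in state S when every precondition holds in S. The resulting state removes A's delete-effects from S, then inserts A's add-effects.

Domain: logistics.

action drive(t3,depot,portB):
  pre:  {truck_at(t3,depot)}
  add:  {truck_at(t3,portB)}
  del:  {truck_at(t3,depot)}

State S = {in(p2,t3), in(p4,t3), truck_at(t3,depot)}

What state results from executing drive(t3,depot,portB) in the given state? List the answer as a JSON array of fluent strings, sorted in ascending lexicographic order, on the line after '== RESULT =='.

Compute (S \ del) ∪ add:
  pre ⊆ S: {truck_at(t3,depot)} ⊆ S  — applicable
  S \ del = {in(p2,t3), in(p4,t3)}
  ∪ add   = {in(p2,t3), in(p4,t3), truck_at(t3,portB)}

== RESULT ==
["in(p2,t3)", "in(p4,t3)", "truck_at(t3,portB)"]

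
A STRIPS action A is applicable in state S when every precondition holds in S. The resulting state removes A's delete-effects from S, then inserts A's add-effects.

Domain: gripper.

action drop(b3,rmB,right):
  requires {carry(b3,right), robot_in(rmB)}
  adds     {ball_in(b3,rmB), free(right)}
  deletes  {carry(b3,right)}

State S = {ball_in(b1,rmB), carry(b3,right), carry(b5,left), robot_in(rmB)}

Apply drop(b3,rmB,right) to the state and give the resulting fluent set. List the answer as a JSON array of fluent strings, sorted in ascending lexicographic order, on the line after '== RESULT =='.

Progress:
  pre ⊆ S: {carry(b3,right), robot_in(rmB)} ⊆ S  — applicable
  S \ del = {ball_in(b1,rmB), carry(b5,left), robot_in(rmB)}
  ∪ add   = {ball_in(b1,rmB), ball_in(b3,rmB), carry(b5,left), free(right), robot_in(rmB)}

== RESULT ==
["ball_in(b1,rmB)", "ball_in(b3,rmB)", "carry(b5,left)", "free(right)", "robot_in(rmB)"]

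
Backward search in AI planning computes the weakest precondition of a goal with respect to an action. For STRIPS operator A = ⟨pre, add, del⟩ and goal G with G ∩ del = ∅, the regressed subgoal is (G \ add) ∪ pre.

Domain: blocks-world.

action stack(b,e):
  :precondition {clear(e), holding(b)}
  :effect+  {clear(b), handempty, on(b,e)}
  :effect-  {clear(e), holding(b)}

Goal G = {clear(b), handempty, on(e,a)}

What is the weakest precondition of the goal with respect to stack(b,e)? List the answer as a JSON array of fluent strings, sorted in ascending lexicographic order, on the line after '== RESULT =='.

Regress:
  G ∩ del = {}  (empty — regression defined)
  G \ add = {clear(b), handempty, on(e,a)} \ {clear(b), handempty, on(b,e)} = {on(e,a)}
  ∪ pre   = {on(e,a)} ∪ {clear(e), holding(b)}
          = {clear(e), holding(b), on(e,a)}

== RESULT ==
["clear(e)", "holding(b)", "on(e,a)"]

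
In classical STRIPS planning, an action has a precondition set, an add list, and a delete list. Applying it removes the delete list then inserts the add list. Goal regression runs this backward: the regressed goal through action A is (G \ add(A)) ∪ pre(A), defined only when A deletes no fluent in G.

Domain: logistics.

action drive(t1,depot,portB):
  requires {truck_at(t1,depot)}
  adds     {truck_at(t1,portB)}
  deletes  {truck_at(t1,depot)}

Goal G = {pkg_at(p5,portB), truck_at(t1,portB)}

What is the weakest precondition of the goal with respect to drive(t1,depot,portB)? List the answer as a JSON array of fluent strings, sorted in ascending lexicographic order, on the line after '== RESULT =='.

Regress:
  G ∩ del = {}  (empty — regression defined)
  G \ add = {pkg_at(p5,portB), truck_at(t1,portB)} \ {truck_at(t1,portB)} = {pkg_at(p5,portB)}
  ∪ pre   = {pkg_at(p5,portB)} ∪ {truck_at(t1,depot)}
          = {pkg_at(p5,portB), truck_at(t1,depot)}

== RESULT ==
["pkg_at(p5,portB)", "truck_at(t1,depot)"]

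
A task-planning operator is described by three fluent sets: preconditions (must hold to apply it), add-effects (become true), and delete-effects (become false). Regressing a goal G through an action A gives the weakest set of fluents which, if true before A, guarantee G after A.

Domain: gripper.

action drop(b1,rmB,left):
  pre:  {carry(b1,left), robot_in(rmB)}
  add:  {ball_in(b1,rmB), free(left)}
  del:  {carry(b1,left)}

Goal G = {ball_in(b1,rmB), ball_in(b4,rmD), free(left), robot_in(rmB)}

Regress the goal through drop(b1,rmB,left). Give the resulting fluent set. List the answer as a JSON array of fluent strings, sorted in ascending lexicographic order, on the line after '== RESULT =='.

Compute (G \ add) ∪ pre:
  G ∩ del = {}  (empty — regression defined)
  G \ add = {ball_in(b1,rmB), ball_in(b4,rmD), free(left), robot_in(rmB)} \ {ball_in(b1,rmB), free(left)} = {ball_in(b4,rmD), robot_in(rmB)}
  ∪ pre   = {ball_in(b4,rmD), robot_in(rmB)} ∪ {carry(b1,left), robot_in(rmB)}
          = {ball_in(b4,rmD), carry(b1,left), robot_in(rmB)}

== RESULT ==
["ball_in(b4,rmD)", "carry(b1,left)", "robot_in(rmB)"]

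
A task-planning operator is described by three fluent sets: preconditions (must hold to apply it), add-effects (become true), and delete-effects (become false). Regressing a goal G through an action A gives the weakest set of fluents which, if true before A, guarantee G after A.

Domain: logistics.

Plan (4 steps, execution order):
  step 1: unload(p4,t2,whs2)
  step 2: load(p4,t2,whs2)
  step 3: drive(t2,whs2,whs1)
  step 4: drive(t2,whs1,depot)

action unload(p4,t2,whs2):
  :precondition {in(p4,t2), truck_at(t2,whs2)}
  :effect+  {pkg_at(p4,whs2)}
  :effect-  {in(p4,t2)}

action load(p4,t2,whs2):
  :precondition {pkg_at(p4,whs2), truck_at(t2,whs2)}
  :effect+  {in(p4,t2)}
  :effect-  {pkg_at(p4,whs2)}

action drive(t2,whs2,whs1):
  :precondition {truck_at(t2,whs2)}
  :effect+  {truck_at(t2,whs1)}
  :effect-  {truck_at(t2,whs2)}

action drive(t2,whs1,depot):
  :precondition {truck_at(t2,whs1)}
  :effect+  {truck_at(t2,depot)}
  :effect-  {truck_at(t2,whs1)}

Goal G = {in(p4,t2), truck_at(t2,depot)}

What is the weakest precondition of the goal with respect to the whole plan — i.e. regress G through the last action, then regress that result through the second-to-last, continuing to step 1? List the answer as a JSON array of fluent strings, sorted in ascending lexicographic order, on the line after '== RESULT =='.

Work backward from the goal:
  through step 4 (drive(t2,whs1,depot)): drop {truck_at(t2,depot)}, keep {in(p4,t2)}, require {truck_at(t2,whs1)}
    → {in(p4,t2), truck_at(t2,whs1)}
  through step 3 (drive(t2,whs2,whs1)): drop {truck_at(t2,whs1)}, keep {in(p4,t2)}, require {truck_at(t2,whs2)}
    → {in(p4,t2), truck_at(t2,whs2)}
  through step 2 (load(p4,t2,whs2)): drop {in(p4,t2)}, keep {truck_at(t2,whs2)}, require {pkg_at(p4,whs2), truck_at(t2,whs2)}
    → {pkg_at(p4,whs2), truck_at(t2,whs2)}
  through step 1 (unload(p4,t2,whs2)): drop {pkg_at(p4,whs2)}, keep {truck_at(t2,whs2)}, require {in(p4,t2), truck_at(t2,whs2)}
    → {in(p4,t2), truck_at(t2,whs2)}

== RESULT ==
["in(p4,t2)", "truck_at(t2,whs2)"]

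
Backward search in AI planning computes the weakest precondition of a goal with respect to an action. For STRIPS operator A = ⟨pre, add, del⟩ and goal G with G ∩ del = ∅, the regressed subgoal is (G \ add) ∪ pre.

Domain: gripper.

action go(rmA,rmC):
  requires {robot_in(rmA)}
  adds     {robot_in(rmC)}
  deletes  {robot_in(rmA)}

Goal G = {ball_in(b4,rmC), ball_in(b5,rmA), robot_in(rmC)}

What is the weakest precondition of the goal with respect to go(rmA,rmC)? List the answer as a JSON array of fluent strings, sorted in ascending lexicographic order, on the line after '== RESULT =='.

Regress:
  G ∩ del = {}  (empty — regression defined)
  G \ add = {ball_in(b4,rmC), ball_in(b5,rmA), robot_in(rmC)} \ {robot_in(rmC)} = {ball_in(b4,rmC), ball_in(b5,rmA)}
  ∪ pre   = {ball_in(b4,rmC), ball_in(b5,rmA)} ∪ {robot_in(rmA)}
          = {ball_in(b4,rmC), ball_in(b5,rmA), robot_in(rmA)}

== RESULT ==
["ball_in(b4,rmC)", "ball_in(b5,rmA)", "robot_in(rmA)"]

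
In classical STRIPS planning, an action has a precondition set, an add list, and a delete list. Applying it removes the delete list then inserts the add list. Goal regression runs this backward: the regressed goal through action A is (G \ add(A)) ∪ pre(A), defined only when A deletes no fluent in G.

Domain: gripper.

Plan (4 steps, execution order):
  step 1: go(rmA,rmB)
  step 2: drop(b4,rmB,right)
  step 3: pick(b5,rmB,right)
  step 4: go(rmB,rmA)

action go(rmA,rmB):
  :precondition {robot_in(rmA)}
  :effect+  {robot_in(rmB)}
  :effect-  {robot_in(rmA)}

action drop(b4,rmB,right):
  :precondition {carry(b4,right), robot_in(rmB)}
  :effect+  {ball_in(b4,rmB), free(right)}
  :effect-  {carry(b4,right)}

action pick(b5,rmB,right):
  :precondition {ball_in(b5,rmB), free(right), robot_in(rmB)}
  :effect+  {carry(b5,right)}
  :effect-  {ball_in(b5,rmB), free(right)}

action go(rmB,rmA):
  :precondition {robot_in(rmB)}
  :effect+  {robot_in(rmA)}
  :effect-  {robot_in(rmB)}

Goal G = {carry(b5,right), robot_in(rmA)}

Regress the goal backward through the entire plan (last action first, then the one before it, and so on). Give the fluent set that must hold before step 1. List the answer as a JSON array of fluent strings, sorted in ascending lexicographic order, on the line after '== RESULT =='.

Regress step by step:
  through step 4 (go(rmB,rmA)): drop {robot_in(rmA)}, keep {carry(b5,right)}, require {robot_in(rmB)}
    → {carry(b5,right), robot_in(rmB)}
  through step 3 (pick(b5,rmB,right)): drop {carry(b5,right)}, keep {robot_in(rmB)}, require {ball_in(b5,rmB), free(right), robot_in(rmB)}
    → {ball_in(b5,rmB), free(right), robot_in(rmB)}
  through step 2 (drop(b4,rmB,right)): drop {free(right)}, keep {ball_in(b5,rmB), robot_in(rmB)}, require {carry(b4,right), robot_in(rmB)}
    → {ball_in(b5,rmB), carry(b4,right), robot_in(rmB)}
  through step 1 (go(rmA,rmB)): drop {robot_in(rmB)}, keep {ball_in(b5,rmB), carry(b4,right)}, require {robot_in(rmA)}
    → {ball_in(b5,rmB), carry(b4,right), robot_in(rmA)}

== RESULT ==
["ball_in(b5,rmB)", "carry(b4,right)", "robot_in(rmA)"]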